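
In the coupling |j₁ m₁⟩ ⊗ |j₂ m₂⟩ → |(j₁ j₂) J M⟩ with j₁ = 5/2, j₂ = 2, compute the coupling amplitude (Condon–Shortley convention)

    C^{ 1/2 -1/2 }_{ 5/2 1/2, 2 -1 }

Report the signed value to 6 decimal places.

j₁+j₂−J=4  J+j₁−j₂=1  J−j₁+j₂=0  j₁+j₂+J+1=6
(j₁±m₁, j₂±m₂, J±M) = (3,2,1,3,0,1)
P² = 24/5
sum k=1..1:
  [1] −1/6 = -1/6
S = -1/6
C² = P²·S² = 2/15 ; C = -0.365148

−√(2/15) ≈ -0.365148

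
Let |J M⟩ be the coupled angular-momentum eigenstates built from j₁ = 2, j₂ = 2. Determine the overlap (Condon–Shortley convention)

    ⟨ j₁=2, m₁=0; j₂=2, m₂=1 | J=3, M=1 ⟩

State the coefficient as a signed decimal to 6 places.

triangle: 1!·3!·3!/8! = 36/40320
(j±m)!: 2!·2!·3!·1!·4!·2! = 1152
prefactor² = (2J+1)·Δ·N² = 36/5
  k=0: +1/(0!·1!·2!·3!·1!·0!) = 1/12
  k=1: −1/(1!·0!·1!·2!·2!·1!) = -1/4
Σ = -1/6  ⇒  CG² = 36/5·(-1/6)² = 1/5
CG = −√(1/5) = -0.447214

−√(1/5) = -0.447214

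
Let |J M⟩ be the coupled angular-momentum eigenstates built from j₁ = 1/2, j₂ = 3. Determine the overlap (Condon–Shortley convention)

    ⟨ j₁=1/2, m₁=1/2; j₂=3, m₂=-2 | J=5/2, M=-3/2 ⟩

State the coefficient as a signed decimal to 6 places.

√[6·1!0!5!/7! · 1!0!1!5!1!4!] = √(2880/7)
  +(−1)^0/∏(0,1,0,1,0,4)! = 1/24  (running 1/24)
⟨..|..⟩ = √(2880/7)·(1/24) = +0.845154

+0.845154  (= +√(5/7))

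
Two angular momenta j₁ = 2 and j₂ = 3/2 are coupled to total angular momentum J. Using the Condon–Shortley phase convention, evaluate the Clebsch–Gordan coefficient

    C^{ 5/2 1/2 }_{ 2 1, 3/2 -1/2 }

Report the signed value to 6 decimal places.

j₁+j₂−J=1  J+j₁−j₂=3  J−j₁+j₂=2  j₁+j₂+J+1=7
(j₁±m₁, j₂±m₂, J±M) = (3,1,1,2,3,2)
P² = 72/35
sum k=0..1:
  [0] +1/2 = 1/2
  [1] −1/12 = -1/12
S = 5/12
C² = P²·S² = 5/14 ; C = +0.597614

+√(5/14) ≈ +0.597614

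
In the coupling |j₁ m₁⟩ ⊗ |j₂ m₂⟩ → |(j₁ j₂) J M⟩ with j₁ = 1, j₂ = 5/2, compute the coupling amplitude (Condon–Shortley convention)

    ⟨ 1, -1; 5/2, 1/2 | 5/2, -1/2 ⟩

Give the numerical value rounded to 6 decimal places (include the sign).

−√(18/35) ≈ -0.717137

triangle: 1!·1!·4!/7! = 24/5040
(j±m)!: 0!·2!·3!·2!·2!·3! = 288
prefactor² = (2J+1)·Δ·N² = 288/35
  k=1: −1/(1!·0!·1!·2!·0!·2!) = -1/4
Σ = -1/4  ⇒  CG² = 288/35·(-1/4)² = 18/35
CG = −√(18/35) = -0.717137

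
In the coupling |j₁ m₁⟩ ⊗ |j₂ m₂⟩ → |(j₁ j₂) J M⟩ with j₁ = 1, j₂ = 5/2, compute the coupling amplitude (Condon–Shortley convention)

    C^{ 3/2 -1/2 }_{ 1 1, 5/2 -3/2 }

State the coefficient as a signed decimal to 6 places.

triangle: 2!*0!*3!/6! = 12/720
(j±m)!: 2!*0!*1!*4!*1!*2! = 96
prefactor² = (2J+1)*Δ*N² = 32/5
  k=0: +1/(0!*2!*0!*1!*0!*2!) = 1/4
Σ = 1/4  ⇒  CG² = 32/5*1/4² = 2/5
CG = +√(2/5) = +0.632456

+0.632456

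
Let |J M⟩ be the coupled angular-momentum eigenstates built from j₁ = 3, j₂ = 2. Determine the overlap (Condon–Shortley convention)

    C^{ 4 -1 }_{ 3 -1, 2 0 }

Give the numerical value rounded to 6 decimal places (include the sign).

-0.327327

√[9·1!5!3!/10! · 2!4!2!2!3!5!] = √(1728/7)
  +(−1)^0/∏(0,1,4,2,1,1)! = 1/48  (running 1/48)
  +(−1)^1/∏(1,0,3,1,2,2)! = -1/24  (running -1/48)
⟨..|..⟩ = √(1728/7)·(-1/48) = -0.327327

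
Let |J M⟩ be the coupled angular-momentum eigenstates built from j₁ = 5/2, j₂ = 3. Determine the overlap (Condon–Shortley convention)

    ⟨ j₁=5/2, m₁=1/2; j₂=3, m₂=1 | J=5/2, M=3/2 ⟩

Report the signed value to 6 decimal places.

√[6·3!2!3!/9! · 3!2!4!2!4!1!] = √(576/35)
  +(−1)^1/∏(1,2,1,3,1,0)! = -1/12  (running -1/12)
  +(−1)^2/∏(2,1,0,2,2,1)! = 1/8  (running 1/24)
⟨..|..⟩ = √(576/35)·(1/24) = +0.169031

+√(1/35) = +0.169031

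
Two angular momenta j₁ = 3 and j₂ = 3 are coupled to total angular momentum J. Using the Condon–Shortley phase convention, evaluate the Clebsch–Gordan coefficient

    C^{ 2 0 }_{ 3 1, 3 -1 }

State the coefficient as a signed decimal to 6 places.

√[5·4!2!2!/9! · 4!2!2!4!2!2!] = √(256/21)
  +(−1)^0/∏(0,4,2,2,0,0)! = 1/96  (running 1/96)
  +(−1)^1/∏(1,3,1,1,1,1)! = -1/6  (running -5/32)
  +(−1)^2/∏(2,2,0,0,2,2)! = 1/16  (running -3/32)
⟨..|..⟩ = √(256/21)·(-3/32) = -0.327327

-0.327327  (= −√(3/28))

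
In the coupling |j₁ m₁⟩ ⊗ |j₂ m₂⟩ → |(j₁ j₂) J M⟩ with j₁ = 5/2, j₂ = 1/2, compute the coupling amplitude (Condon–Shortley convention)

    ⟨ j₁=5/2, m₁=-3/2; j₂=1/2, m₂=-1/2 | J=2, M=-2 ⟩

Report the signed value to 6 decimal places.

+0.408248

√[5·1!4!0!/6! · 1!4!0!1!0!4!] = √(96)
  +(−1)^0/∏(0,1,4,0,0,0)! = 1/24  (running 1/24)
⟨..|..⟩ = √(96)·(1/24) = +0.408248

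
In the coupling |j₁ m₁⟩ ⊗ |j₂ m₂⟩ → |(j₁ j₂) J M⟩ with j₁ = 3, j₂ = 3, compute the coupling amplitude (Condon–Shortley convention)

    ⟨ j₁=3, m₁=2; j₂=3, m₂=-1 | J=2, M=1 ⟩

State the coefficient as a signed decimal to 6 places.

j₁+j₂−J=4  J+j₁−j₂=2  J−j₁+j₂=2  j₁+j₂+J+1=9
(j₁±m₁, j₂±m₂, J±M) = (5,1,2,4,3,1)
P² = 320/7
sum k=0..1:
  [0] +1/48 = 1/48
  [1] −1/12 = -1/12
S = -1/16
C² = P²·S² = 5/28 ; C = -0.422577

-0.422577  (= −√(5/28))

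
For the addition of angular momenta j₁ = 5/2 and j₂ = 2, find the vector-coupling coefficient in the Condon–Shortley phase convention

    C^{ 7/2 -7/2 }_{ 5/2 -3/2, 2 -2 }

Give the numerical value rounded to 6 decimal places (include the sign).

+0.666667  (= +√(4/9))

√[8·1!4!3!/9! · 1!4!0!4!0!7!] = √(9216)
  +(−1)^0/∏(0,1,4,0,0,3)! = 1/144  (running 1/144)
⟨..|..⟩ = √(9216)·(1/144) = +0.666667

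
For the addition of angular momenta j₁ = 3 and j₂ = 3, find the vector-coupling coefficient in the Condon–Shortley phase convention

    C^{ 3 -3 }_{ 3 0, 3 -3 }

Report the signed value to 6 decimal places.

j₁+j₂−J=3  J+j₁−j₂=3  J−j₁+j₂=3  j₁+j₂+J+1=10
(j₁±m₁, j₂±m₂, J±M) = (3,3,0,6,0,6)
P² = 7776
sum k=0..0:
  [0] +1/216 = 1/216
S = 1/216
C² = P²·S² = 1/6 ; C = +0.408248

+√(1/6) = +0.408248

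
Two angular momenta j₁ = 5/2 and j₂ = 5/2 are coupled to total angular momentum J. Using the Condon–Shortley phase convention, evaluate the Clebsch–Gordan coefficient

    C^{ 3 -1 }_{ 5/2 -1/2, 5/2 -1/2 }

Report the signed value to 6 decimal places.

√[7·2!3!3!/9! · 2!3!2!3!2!4!] = √(48/5)
  +(−1)^0/∏(0,2,3,2,0,1)! = 1/24  (running 1/24)
  +(−1)^1/∏(1,1,2,1,1,2)! = -1/4  (running -5/24)
  +(−1)^2/∏(2,0,1,0,2,3)! = 1/24  (running -1/6)
⟨..|..⟩ = √(48/5)·(-1/6) = -0.516398

−√(4/15) = -0.516398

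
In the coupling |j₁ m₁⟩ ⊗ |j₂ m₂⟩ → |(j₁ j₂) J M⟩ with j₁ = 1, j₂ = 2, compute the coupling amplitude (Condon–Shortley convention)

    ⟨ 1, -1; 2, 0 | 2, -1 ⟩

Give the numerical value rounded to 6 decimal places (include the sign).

-0.707107  (= −√(1/2))

√[5·1!1!3!/6! · 0!2!2!2!1!3!] = √(2)
  +(−1)^1/∏(1,0,1,1,0,2)! = -1/2  (running -1/2)
⟨..|..⟩ = √(2)·(-1/2) = -0.707107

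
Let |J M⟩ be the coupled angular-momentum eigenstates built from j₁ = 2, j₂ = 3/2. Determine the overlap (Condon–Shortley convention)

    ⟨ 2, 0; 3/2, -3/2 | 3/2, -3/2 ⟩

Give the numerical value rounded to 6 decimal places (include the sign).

+√(1/5) ≈ +0.447214

triangle: 2!×2!×1!/6! = 4/720
(j±m)!: 2!×2!×0!×3!×0!×3! = 144
prefactor² = (2J+1)×Δ×N² = 16/5
  k=0: +1/(0!×2!×2!×0!×0!×1!) = 1/4
Σ = 1/4  ⇒  CG² = 16/5×1/4² = 1/5
CG = +√(1/5) = +0.447214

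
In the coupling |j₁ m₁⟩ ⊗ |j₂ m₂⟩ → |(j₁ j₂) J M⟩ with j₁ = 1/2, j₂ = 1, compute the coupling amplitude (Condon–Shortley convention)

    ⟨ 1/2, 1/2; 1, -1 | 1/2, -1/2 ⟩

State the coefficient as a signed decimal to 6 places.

j₁+j₂−J=1  J+j₁−j₂=0  J−j₁+j₂=1  j₁+j₂+J+1=3
(j₁±m₁, j₂±m₂, J±M) = (1,0,0,2,0,1)
P² = 2/3
sum k=0..0:
  [0] +1/1 = 1
S = 1
C² = P²·S² = 2/3 ; C = +0.816497

+√(2/3) = +0.816497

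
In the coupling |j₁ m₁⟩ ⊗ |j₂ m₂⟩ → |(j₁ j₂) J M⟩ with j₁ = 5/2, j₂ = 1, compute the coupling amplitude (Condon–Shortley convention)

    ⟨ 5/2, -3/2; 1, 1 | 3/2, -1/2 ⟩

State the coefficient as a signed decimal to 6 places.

triangle: 2!·3!·0!/6! = 12/720
(j±m)!: 1!·4!·2!·0!·1!·2! = 96
prefactor² = (2J+1)·Δ·N² = 32/5
  k=2: +1/(2!·0!·2!·0!·1!·0!) = 1/4
Σ = 1/4  ⇒  CG² = 32/5·1/4² = 2/5
CG = +√(2/5) = +0.632456

+0.632456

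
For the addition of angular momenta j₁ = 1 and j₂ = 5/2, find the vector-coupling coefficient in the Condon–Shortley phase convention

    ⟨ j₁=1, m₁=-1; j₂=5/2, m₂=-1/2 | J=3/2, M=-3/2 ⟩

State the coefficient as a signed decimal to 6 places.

triangle: 2!×0!×3!/6! = 12/720
(j±m)!: 0!×2!×2!×3!×0!×3! = 144
prefactor² = (2J+1)×Δ×N² = 48/5
  k=2: +1/(2!×0!×0!×0!×0!×3!) = 1/12
Σ = 1/12  ⇒  CG² = 48/5×1/12² = 1/15
CG = +√(1/15) = +0.258199

+√(1/15) = +0.258199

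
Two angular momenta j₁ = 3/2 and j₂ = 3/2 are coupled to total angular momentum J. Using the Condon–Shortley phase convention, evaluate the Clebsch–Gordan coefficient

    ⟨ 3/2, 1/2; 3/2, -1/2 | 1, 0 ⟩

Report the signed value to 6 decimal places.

−√(1/20) ≈ -0.223607

j₁+j₂−J=2  J+j₁−j₂=1  J−j₁+j₂=1  j₁+j₂+J+1=5
(j₁±m₁, j₂±m₂, J±M) = (2,1,1,2,1,1)
P² = 1/5
sum k=0..1:
  [0] +1/2 = 1/2
  [1] −1/1 = -1
S = -1/2
C² = P²·S² = 1/20 ; C = -0.223607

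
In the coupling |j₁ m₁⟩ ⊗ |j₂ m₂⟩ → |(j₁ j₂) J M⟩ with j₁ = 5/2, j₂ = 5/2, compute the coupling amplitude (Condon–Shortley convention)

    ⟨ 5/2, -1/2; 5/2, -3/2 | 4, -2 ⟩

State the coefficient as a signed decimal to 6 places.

j₁+j₂−J=1  J+j₁−j₂=4  J−j₁+j₂=4  j₁+j₂+J+1=10
(j₁±m₁, j₂±m₂, J±M) = (2,3,1,4,2,6)
P² = 20736/35
sum k=0..1:
  [0] +1/36 = 1/36
  [1] −1/96 = -1/96
S = 5/288
C² = P²·S² = 5/28 ; C = +0.422577

+0.422577  (= +√(5/28))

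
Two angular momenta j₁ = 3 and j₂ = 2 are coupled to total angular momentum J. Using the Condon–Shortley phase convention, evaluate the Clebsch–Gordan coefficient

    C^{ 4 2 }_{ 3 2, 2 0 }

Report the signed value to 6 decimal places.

+√(12/35) = +0.585540

j₁+j₂−J=1  J+j₁−j₂=5  J−j₁+j₂=3  j₁+j₂+J+1=10
(j₁±m₁, j₂±m₂, J±M) = (5,1,2,2,6,2)
P² = 8640/7
sum k=0..1:
  [0] +1/48 = 1/48
  [1] −1/240 = -1/240
S = 1/60
C² = P²·S² = 12/35 ; C = +0.585540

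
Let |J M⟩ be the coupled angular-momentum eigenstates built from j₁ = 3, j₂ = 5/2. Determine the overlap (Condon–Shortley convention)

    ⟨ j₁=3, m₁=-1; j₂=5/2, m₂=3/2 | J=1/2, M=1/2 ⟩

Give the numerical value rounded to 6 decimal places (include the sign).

+0.308607

triangle: 5!×1!×0!/7! = 120/5040
(j±m)!: 2!×4!×4!×1!×1!×0! = 1152
prefactor² = (2J+1)×Δ×N² = 384/7
  k=4: +1/(4!×1!×0!×0!×1!×0!) = 1/24
Σ = 1/24  ⇒  CG² = 384/7×1/24² = 2/21
CG = +√(2/21) = +0.308607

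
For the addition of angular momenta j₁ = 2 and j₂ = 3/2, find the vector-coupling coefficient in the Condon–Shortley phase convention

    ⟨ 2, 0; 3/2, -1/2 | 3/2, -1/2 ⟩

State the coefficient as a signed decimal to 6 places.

j₁+j₂−J=2  J+j₁−j₂=2  J−j₁+j₂=1  j₁+j₂+J+1=6
(j₁±m₁, j₂±m₂, J±M) = (2,2,1,2,1,2)
P² = 16/45
sum k=0..1:
  [0] +1/4 = 1/4
  [1] −1/1 = -1
S = -3/4
C² = P²·S² = 1/5 ; C = -0.447214

-0.447214  (= −√(1/5))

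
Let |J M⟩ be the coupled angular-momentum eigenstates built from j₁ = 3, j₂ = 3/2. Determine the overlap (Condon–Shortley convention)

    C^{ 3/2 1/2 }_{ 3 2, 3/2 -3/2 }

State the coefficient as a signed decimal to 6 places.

+√(2/7) = +0.534522

triangle: 3!*3!*0!/7! = 36/5040
(j±m)!: 5!*1!*0!*3!*2!*1! = 1440
prefactor² = (2J+1)*Δ*N² = 288/7
  k=0: +1/(0!*3!*1!*0!*2!*0!) = 1/12
Σ = 1/12  ⇒  CG² = 288/7*1/12² = 2/7
CG = +√(2/7) = +0.534522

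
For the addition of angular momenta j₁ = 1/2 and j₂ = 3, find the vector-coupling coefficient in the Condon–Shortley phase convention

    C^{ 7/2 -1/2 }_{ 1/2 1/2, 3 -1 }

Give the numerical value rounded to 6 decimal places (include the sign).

j₁+j₂−J=0  J+j₁−j₂=1  J−j₁+j₂=6  j₁+j₂+J+1=8
(j₁±m₁, j₂±m₂, J±M) = (1,0,2,4,3,4)
P² = 6912/7
sum k=0..0:
  [0] +1/48 = 1/48
S = 1/48
C² = P²·S² = 3/7 ; C = +0.654654

+0.654654  (= +√(3/7))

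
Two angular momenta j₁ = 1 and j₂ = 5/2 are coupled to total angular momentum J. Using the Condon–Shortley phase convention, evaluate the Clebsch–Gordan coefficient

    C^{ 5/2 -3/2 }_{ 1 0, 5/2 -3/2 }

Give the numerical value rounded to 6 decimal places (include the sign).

triangle: 1!*1!*4!/7! = 24/5040
(j±m)!: 1!*1!*1!*4!*1!*4! = 576
prefactor² = (2J+1)*Δ*N² = 576/35
  k=0: +1/(0!*1!*1!*1!*0!*3!) = 1/6
  k=1: −1/(1!*0!*0!*0!*1!*4!) = -1/24
Σ = 1/8  ⇒  CG² = 576/35*1/8² = 9/35
CG = +√(9/35) = +0.507093

+0.507093  (= +√(9/35))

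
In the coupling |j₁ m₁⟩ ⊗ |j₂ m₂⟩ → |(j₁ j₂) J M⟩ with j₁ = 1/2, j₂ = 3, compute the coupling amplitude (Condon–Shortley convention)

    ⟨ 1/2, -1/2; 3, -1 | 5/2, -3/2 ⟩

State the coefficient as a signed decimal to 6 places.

-0.534522

√[6·1!0!5!/7! · 0!1!2!4!1!4!] = √(1152/7)
  +(−1)^1/∏(1,0,0,1,0,4)! = -1/24  (running -1/24)
⟨..|..⟩ = √(1152/7)·(-1/24) = -0.534522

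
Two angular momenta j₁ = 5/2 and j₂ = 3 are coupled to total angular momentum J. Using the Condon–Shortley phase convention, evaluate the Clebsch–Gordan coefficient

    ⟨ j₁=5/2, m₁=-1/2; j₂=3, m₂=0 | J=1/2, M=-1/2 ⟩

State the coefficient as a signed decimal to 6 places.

j₁+j₂−J=5  J+j₁−j₂=0  J−j₁+j₂=1  j₁+j₂+J+1=7
(j₁±m₁, j₂±m₂, J±M) = (2,3,3,3,0,1)
P² = 144/7
sum k=3..3:
  [3] −1/12 = -1/12
S = -1/12
C² = P²·S² = 1/7 ; C = -0.377964

−√(1/7) ≈ -0.377964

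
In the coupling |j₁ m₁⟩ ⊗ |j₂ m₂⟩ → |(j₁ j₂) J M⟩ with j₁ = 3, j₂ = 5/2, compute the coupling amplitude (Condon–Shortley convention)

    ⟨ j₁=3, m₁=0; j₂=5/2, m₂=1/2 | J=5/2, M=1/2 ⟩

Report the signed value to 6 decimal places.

triangle: 3!·3!·2!/9! = 72/362880
(j±m)!: 3!·3!·3!·2!·3!·2! = 5184
prefactor² = (2J+1)·Δ·N² = 216/35
  k=1: −1/(1!·2!·2!·2!·1!·0!) = -1/8
  k=2: +1/(2!·1!·1!·1!·2!·1!) = 1/4
  k=3: −1/(3!·0!·0!·0!·3!·2!) = -1/72
Σ = 1/9  ⇒  CG² = 216/35·1/9² = 8/105
CG = +√(8/105) = +0.276026

+√(8/105) ≈ +0.276026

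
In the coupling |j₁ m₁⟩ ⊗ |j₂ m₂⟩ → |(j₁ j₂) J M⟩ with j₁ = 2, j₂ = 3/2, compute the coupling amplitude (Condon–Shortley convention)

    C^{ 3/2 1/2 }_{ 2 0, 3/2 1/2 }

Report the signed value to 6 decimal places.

-0.447214  (= −√(1/5))

triangle: 2!*2!*1!/6! = 4/720
(j±m)!: 2!*2!*2!*1!*2!*1! = 16
prefactor² = (2J+1)*Δ*N² = 16/45
  k=1: −1/(1!*1!*1!*1!*1!*0!) = -1
  k=2: +1/(2!*0!*0!*0!*2!*1!) = 1/4
Σ = -3/4  ⇒  CG² = 16/45*(-3/4)² = 1/5
CG = −√(1/5) = -0.447214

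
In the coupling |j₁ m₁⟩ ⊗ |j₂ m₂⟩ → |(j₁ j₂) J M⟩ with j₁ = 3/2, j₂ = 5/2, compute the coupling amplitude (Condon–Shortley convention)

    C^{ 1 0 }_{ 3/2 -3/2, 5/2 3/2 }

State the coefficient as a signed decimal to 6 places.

-0.447214

√[3·3!0!2!/6! · 0!3!4!1!1!1!] = √(36/5)
  +(−1)^3/∏(3,0,0,1,0,1)! = -1/6  (running -1/6)
⟨..|..⟩ = √(36/5)·(-1/6) = -0.447214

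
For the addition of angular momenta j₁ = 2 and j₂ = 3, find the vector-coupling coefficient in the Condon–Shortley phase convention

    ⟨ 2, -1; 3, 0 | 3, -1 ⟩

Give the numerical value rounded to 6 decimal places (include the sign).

−√(1/30) = -0.182574

triangle: 2!·2!·4!/9! = 96/362880
(j±m)!: 1!·3!·3!·3!·2!·4! = 10368
prefactor² = (2J+1)·Δ·N² = 96/5
  k=1: −1/(1!·1!·2!·2!·0!·2!) = -1/8
  k=2: +1/(2!·0!·1!·1!·1!·3!) = 1/12
Σ = -1/24  ⇒  CG² = 96/5·(-1/24)² = 1/30
CG = −√(1/30) = -0.182574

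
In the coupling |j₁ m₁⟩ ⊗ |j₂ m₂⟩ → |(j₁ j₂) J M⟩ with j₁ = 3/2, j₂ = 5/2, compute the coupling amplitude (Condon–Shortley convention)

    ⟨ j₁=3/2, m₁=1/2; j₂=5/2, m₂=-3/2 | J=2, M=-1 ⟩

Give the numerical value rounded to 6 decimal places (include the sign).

j₁+j₂−J=2  J+j₁−j₂=1  J−j₁+j₂=3  j₁+j₂+J+1=7
(j₁±m₁, j₂±m₂, J±M) = (2,1,1,4,1,3)
P² = 24/7
sum k=0..1:
  [0] +1/4 = 1/4
  [1] −1/6 = -1/6
S = 1/12
C² = P²·S² = 1/42 ; C = +0.154303

+0.154303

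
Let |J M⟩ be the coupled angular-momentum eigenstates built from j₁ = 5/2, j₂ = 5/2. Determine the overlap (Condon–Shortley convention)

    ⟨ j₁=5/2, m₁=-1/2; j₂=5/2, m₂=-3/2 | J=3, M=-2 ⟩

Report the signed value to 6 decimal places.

√[7·2!3!3!/9! · 2!3!1!4!1!5!] = √(48)
  +(−1)^0/∏(0,2,3,1,0,2)! = 1/24  (running 1/24)
  +(−1)^1/∏(1,1,2,0,1,3)! = -1/12  (running -1/24)
⟨..|..⟩ = √(48)·(-1/24) = -0.288675

−√(1/12) = -0.288675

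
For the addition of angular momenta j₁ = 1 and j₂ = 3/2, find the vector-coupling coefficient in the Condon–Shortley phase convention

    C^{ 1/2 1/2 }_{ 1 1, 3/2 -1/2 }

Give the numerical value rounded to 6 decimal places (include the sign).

j₁+j₂−J=2  J+j₁−j₂=0  J−j₁+j₂=1  j₁+j₂+J+1=4
(j₁±m₁, j₂±m₂, J±M) = (2,0,1,2,1,0)
P² = 2/3
sum k=0..0:
  [0] +1/2 = 1/2
S = 1/2
C² = P²·S² = 1/6 ; C = +0.408248

+√(1/6) = +0.408248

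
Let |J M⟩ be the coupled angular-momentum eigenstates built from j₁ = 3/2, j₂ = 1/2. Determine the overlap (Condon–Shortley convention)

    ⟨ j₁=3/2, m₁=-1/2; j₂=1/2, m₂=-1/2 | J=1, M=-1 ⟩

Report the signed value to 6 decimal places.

+0.500000

j₁+j₂−J=1  J+j₁−j₂=2  J−j₁+j₂=0  j₁+j₂+J+1=4
(j₁±m₁, j₂±m₂, J±M) = (1,2,0,1,0,2)
P² = 1
sum k=0..0:
  [0] +1/2 = 1/2
S = 1/2
C² = P²·S² = 1/4 ; C = +0.500000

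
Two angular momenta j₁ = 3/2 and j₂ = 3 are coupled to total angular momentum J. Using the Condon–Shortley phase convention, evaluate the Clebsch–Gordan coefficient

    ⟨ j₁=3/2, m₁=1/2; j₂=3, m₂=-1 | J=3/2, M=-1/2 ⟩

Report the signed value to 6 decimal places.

j₁+j₂−J=3  J+j₁−j₂=0  J−j₁+j₂=3  j₁+j₂+J+1=7
(j₁±m₁, j₂±m₂, J±M) = (2,1,2,4,1,2)
P² = 192/35
sum k=1..1:
  [1] −1/4 = -1/4
S = -1/4
C² = P²·S² = 12/35 ; C = -0.585540

−√(12/35) ≈ -0.585540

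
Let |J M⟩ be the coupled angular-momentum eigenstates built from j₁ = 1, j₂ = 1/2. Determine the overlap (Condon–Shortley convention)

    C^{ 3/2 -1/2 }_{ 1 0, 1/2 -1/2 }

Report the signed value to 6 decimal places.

+0.816497  (= +√(2/3))

triangle: 0!×2!×1!/4! = 2/24
(j±m)!: 1!×1!×0!×1!×1!×2! = 2
prefactor² = (2J+1)×Δ×N² = 2/3
  k=0: +1/(0!×0!×1!×0!×1!×1!) = 1
Σ = 1  ⇒  CG² = 2/3×1² = 2/3
CG = +√(2/3) = +0.816497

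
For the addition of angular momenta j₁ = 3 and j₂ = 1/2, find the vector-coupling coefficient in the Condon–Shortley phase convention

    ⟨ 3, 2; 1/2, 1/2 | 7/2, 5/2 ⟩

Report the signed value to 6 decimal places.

√[8·0!6!1!/8! · 5!1!1!0!6!1!] = √(86400/7)
  +(−1)^0/∏(0,0,1,1,5,0)! = 1/120  (running 1/120)
⟨..|..⟩ = √(86400/7)·(1/120) = +0.925820

+√(6/7) = +0.925820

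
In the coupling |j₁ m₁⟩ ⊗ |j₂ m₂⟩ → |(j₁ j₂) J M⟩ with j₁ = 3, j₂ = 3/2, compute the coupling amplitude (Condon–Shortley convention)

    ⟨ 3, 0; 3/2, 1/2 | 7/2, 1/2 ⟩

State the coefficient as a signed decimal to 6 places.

triangle: 1!·5!·2!/9! = 240/362880
(j±m)!: 3!·3!·2!·1!·4!·3! = 10368
prefactor² = (2J+1)·Δ·N² = 384/7
  k=0: +1/(0!·1!·3!·2!·2!·0!) = 1/24
  k=1: −1/(1!·0!·2!·1!·3!·1!) = -1/12
Σ = -1/24  ⇒  CG² = 384/7·(-1/24)² = 2/21
CG = −√(2/21) = -0.308607

-0.308607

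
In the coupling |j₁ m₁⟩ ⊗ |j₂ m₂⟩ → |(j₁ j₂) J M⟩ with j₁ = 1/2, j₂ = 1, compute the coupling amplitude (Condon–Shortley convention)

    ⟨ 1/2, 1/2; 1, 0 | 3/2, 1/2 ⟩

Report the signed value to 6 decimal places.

+√(2/3) = +0.816497

triangle: 0!·1!·2!/4! = 2/24
(j±m)!: 1!·0!·1!·1!·2!·1! = 2
prefactor² = (2J+1)·Δ·N² = 2/3
  k=0: +1/(0!·0!·0!·1!·1!·1!) = 1
Σ = 1  ⇒  CG² = 2/3·1² = 2/3
CG = +√(2/3) = +0.816497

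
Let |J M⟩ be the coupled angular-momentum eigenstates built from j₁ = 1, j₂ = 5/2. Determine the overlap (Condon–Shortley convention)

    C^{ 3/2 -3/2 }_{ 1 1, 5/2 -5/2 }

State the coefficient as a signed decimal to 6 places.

√[4·2!0!3!/6! · 2!0!0!5!0!3!] = √(96)
  +(−1)^0/∏(0,2,0,0,0,3)! = 1/12  (running 1/12)
⟨..|..⟩ = √(96)·(1/12) = +0.816497

+0.816497  (= +√(2/3))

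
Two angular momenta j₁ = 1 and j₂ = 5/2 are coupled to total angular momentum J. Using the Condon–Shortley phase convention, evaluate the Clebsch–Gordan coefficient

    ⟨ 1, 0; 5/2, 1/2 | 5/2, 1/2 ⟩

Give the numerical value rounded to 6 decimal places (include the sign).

-0.169031  (= −√(1/35))

j₁+j₂−J=1  J+j₁−j₂=1  J−j₁+j₂=4  j₁+j₂+J+1=7
(j₁±m₁, j₂±m₂, J±M) = (1,1,3,2,3,2)
P² = 144/35
sum k=0..1:
  [0] +1/6 = 1/6
  [1] −1/4 = -1/4
S = -1/12
C² = P²·S² = 1/35 ; C = -0.169031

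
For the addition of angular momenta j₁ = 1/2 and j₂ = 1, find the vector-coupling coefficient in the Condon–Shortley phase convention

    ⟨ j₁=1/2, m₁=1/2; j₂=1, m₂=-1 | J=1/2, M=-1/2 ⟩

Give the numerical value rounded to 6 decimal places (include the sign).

j₁+j₂−J=1  J+j₁−j₂=0  J−j₁+j₂=1  j₁+j₂+J+1=3
(j₁±m₁, j₂±m₂, J±M) = (1,0,0,2,0,1)
P² = 2/3
sum k=0..0:
  [0] +1/1 = 1
S = 1
C² = P²·S² = 2/3 ; C = +0.816497

+0.816497  (= +√(2/3))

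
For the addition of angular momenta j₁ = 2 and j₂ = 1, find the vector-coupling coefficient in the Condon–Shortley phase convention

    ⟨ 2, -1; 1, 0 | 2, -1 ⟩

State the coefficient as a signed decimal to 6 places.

-0.408248

j₁+j₂−J=1  J+j₁−j₂=3  J−j₁+j₂=1  j₁+j₂+J+1=6
(j₁±m₁, j₂±m₂, J±M) = (1,3,1,1,1,3)
P² = 3/2
sum k=0..1:
  [0] +1/6 = 1/6
  [1] −1/2 = -1/2
S = -1/3
C² = P²·S² = 1/6 ; C = -0.408248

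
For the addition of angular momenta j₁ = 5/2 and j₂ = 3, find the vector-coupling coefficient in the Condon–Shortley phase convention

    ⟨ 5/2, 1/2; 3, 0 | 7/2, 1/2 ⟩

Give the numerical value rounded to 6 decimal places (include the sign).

-0.436436

√[8·2!3!4!/10! · 3!2!3!3!4!3!] = √(6912/175)
  +(−1)^0/∏(0,2,2,3,1,1)! = 1/24  (running 1/24)
  +(−1)^1/∏(1,1,1,2,2,2)! = -1/8  (running -1/12)
  +(−1)^2/∏(2,0,0,1,3,3)! = 1/72  (running -5/72)
⟨..|..⟩ = √(6912/175)·(-5/72) = -0.436436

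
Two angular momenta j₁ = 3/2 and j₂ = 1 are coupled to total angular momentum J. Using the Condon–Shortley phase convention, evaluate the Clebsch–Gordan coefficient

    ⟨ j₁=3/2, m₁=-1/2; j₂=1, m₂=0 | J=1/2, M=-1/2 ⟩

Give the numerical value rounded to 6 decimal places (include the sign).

triangle: 2!*1!*0!/4! = 2/24
(j±m)!: 1!*2!*1!*1!*0!*1! = 2
prefactor² = (2J+1)*Δ*N² = 1/3
  k=1: −1/(1!*1!*1!*0!*0!*0!) = -1
Σ = -1  ⇒  CG² = 1/3*(-1)² = 1/3
CG = −√(1/3) = -0.577350

-0.577350  (= −√(1/3))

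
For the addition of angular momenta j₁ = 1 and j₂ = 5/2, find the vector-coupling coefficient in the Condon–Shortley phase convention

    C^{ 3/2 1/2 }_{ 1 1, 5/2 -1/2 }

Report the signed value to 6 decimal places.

+0.447214  (= +√(1/5))

triangle: 2!×0!×3!/6! = 12/720
(j±m)!: 2!×0!×2!×3!×2!×1! = 48
prefactor² = (2J+1)×Δ×N² = 16/5
  k=0: +1/(0!×2!×0!×2!×0!×1!) = 1/4
Σ = 1/4  ⇒  CG² = 16/5×1/4² = 1/5
CG = +√(1/5) = +0.447214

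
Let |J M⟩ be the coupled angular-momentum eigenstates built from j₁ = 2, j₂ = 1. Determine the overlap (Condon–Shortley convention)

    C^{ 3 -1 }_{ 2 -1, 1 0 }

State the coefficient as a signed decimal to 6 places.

triangle: 0!*4!*2!/7! = 48/5040
(j±m)!: 1!*3!*1!*1!*2!*4! = 288
prefactor² = (2J+1)*Δ*N² = 96/5
  k=0: +1/(0!*0!*3!*1!*1!*1!) = 1/6
Σ = 1/6  ⇒  CG² = 96/5*1/6² = 8/15
CG = +√(8/15) = +0.730297

+√(8/15) ≈ +0.730297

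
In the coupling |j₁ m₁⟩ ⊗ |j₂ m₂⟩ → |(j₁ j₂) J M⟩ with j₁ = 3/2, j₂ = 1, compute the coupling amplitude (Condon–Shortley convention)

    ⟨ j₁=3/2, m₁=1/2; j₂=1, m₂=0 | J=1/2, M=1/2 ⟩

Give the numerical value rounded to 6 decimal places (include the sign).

triangle: 2!×1!×0!/4! = 2/24
(j±m)!: 2!×1!×1!×1!×1!×0! = 2
prefactor² = (2J+1)×Δ×N² = 1/3
  k=1: −1/(1!×1!×0!×0!×1!×0!) = -1
Σ = -1  ⇒  CG² = 1/3×(-1)² = 1/3
CG = −√(1/3) = -0.577350

-0.577350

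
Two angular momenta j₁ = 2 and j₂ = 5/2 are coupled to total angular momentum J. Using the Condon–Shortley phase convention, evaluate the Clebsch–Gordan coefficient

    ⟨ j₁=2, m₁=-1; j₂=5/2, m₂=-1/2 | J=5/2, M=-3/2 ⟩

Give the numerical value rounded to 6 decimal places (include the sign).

−√(6/35) ≈ -0.414039

triangle: 2!*2!*3!/8! = 24/40320
(j±m)!: 1!*3!*2!*3!*1!*4! = 1728
prefactor² = (2J+1)*Δ*N² = 216/35
  k=1: −1/(1!*1!*2!*1!*0!*2!) = -1/4
  k=2: +1/(2!*0!*1!*0!*1!*3!) = 1/12
Σ = -1/6  ⇒  CG² = 216/35*(-1/6)² = 6/35
CG = −√(6/35) = -0.414039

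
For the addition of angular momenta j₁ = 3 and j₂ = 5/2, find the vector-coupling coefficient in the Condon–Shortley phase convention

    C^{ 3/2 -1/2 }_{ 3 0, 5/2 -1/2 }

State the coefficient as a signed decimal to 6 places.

√[4·4!2!1!/8! · 3!3!2!3!1!2!] = √(144/35)
  +(−1)^1/∏(1,3,2,1,0,0)! = -1/12  (running -1/12)
  +(−1)^2/∏(2,2,1,0,1,1)! = 1/4  (running 1/6)
⟨..|..⟩ = √(144/35)·(1/6) = +0.338062

+0.338062  (= +√(4/35))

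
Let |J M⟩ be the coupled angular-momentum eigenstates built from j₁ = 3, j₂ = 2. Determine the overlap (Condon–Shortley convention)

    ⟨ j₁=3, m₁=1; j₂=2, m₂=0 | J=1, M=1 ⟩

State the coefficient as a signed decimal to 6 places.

triangle: 4!×2!×0!/7! = 48/5040
(j±m)!: 4!×2!×2!×2!×2!×0! = 384
prefactor² = (2J+1)×Δ×N² = 384/35
  k=2: +1/(2!×2!×0!×0!×2!×0!) = 1/8
Σ = 1/8  ⇒  CG² = 384/35×1/8² = 6/35
CG = +√(6/35) = +0.414039

+√(6/35) ≈ +0.414039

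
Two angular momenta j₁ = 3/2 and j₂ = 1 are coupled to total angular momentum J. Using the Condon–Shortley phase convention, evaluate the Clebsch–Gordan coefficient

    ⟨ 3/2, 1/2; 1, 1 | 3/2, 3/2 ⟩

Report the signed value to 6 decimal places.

j₁+j₂−J=1  J+j₁−j₂=2  J−j₁+j₂=1  j₁+j₂+J+1=5
(j₁±m₁, j₂±m₂, J±M) = (2,1,2,0,3,0)
P² = 8/5
sum k=1..1:
  [1] −1/2 = -1/2
S = -1/2
C² = P²·S² = 2/5 ; C = -0.632456

−√(2/5) ≈ -0.632456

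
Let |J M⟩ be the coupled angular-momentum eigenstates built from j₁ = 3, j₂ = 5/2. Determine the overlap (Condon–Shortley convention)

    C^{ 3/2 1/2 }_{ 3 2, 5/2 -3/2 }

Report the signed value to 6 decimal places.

triangle: 4!×2!×1!/8! = 48/40320
(j±m)!: 5!×1!×1!×4!×2!×1! = 5760
prefactor² = (2J+1)×Δ×N² = 192/7
  k=0: +1/(0!×4!×1!×1!×1!×0!) = 1/24
  k=1: −1/(1!×3!×0!×0!×2!×1!) = -1/12
Σ = -1/24  ⇒  CG² = 192/7×(-1/24)² = 1/21
CG = −√(1/21) = -0.218218

-0.218218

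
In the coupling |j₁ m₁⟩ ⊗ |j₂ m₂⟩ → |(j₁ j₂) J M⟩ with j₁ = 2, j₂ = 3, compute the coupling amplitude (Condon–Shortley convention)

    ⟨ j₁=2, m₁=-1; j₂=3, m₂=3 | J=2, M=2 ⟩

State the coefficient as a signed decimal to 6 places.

−√(5/14) ≈ -0.597614

√[5·3!1!3!/8! · 1!3!6!0!4!0!] = √(3240/7)
  +(−1)^3/∏(3,0,0,3,1,0)! = -1/36  (running -1/36)
⟨..|..⟩ = √(3240/7)·(-1/36) = -0.597614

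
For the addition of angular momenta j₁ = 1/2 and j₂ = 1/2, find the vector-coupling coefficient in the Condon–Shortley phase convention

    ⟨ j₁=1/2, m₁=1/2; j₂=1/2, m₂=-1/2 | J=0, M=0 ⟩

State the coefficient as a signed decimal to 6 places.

+0.707107

j₁+j₂−J=1  J+j₁−j₂=0  J−j₁+j₂=0  j₁+j₂+J+1=2
(j₁±m₁, j₂±m₂, J±M) = (1,0,0,1,0,0)
P² = 1/2
sum k=0..0:
  [0] +1/1 = 1
S = 1
C² = P²·S² = 1/2 ; C = +0.707107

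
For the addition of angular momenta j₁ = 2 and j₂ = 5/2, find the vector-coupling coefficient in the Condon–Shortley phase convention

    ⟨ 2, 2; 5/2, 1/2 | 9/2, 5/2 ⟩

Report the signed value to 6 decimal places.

+√(5/18) ≈ +0.527046

j₁+j₂−J=0  J+j₁−j₂=4  J−j₁+j₂=5  j₁+j₂+J+1=10
(j₁±m₁, j₂±m₂, J±M) = (4,0,3,2,7,2)
P² = 23040
sum k=0..0:
  [0] +1/288 = 1/288
S = 1/288
C² = P²·S² = 5/18 ; C = +0.527046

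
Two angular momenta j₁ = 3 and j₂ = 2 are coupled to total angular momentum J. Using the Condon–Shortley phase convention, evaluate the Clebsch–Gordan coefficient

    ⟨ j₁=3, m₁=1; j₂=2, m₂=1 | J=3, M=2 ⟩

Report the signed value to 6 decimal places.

-0.500000

√[7·2!4!2!/9! · 4!2!3!1!5!1!] = √(64)
  +(−1)^1/∏(1,1,1,2,3,0)! = -1/12  (running -1/12)
  +(−1)^2/∏(2,0,0,1,4,1)! = 1/48  (running -1/16)
⟨..|..⟩ = √(64)·(-1/16) = -0.500000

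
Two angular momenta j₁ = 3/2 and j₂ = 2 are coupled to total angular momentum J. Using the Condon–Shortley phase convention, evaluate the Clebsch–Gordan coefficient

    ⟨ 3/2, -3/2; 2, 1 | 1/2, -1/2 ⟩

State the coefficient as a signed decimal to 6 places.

j₁+j₂−J=3  J+j₁−j₂=0  J−j₁+j₂=1  j₁+j₂+J+1=5
(j₁±m₁, j₂±m₂, J±M) = (0,3,3,1,0,1)
P² = 18/5
sum k=3..3:
  [3] −1/6 = -1/6
S = -1/6
C² = P²·S² = 1/10 ; C = -0.316228

−√(1/10) = -0.316228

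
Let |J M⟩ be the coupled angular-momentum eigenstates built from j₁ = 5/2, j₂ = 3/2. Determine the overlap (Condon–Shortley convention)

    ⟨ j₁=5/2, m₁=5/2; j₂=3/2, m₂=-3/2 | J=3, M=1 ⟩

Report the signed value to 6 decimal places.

j₁+j₂−J=1  J+j₁−j₂=4  J−j₁+j₂=2  j₁+j₂+J+1=8
(j₁±m₁, j₂±m₂, J±M) = (5,0,0,3,4,2)
P² = 288
sum k=0..0:
  [0] +1/48 = 1/48
S = 1/48
C² = P²·S² = 1/8 ; C = +0.353553

+0.353553  (= +√(1/8))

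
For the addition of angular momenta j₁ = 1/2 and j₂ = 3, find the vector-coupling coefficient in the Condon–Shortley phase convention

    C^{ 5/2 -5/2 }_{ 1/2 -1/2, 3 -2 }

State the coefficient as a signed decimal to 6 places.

√[6·1!0!5!/7! · 0!1!1!5!0!5!] = √(14400/7)
  +(−1)^1/∏(1,0,0,0,0,5)! = -1/120  (running -1/120)
⟨..|..⟩ = √(14400/7)·(-1/120) = -0.377964

−√(1/7) ≈ -0.377964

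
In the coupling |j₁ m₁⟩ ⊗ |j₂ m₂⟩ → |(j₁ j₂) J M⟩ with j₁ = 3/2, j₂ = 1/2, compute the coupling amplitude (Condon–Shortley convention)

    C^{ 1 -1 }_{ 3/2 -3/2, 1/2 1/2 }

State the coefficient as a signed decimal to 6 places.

√[3·1!2!0!/4! · 0!3!1!0!0!2!] = √(3)
  +(−1)^1/∏(1,0,2,0,0,0)! = -1/2  (running -1/2)
⟨..|..⟩ = √(3)·(-1/2) = -0.866025

-0.866025  (= −√(3/4))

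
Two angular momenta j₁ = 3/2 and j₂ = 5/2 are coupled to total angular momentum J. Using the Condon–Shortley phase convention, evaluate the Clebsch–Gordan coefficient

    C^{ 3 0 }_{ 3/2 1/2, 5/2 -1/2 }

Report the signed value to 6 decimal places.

+0.447214  (= +√(1/5))

j₁+j₂−J=1  J+j₁−j₂=2  J−j₁+j₂=4  j₁+j₂+J+1=8
(j₁±m₁, j₂±m₂, J±M) = (2,1,2,3,3,3)
P² = 36/5
sum k=0..1:
  [0] +1/4 = 1/4
  [1] −1/12 = -1/12
S = 1/6
C² = P²·S² = 1/5 ; C = +0.447214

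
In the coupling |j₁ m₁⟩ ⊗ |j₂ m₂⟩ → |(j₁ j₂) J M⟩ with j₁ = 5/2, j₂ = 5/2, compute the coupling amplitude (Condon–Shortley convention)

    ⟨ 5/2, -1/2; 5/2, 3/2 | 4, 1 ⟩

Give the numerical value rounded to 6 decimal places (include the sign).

triangle: 1!×4!×4!/10! = 576/3628800
(j±m)!: 2!×3!×4!×1!×5!×3! = 207360
prefactor² = (2J+1)×Δ×N² = 10368/35
  k=0: +1/(0!×1!×3!×4!×1!×0!) = 1/144
  k=1: −1/(1!×0!×2!×3!×2!×1!) = -1/24
Σ = -5/144  ⇒  CG² = 10368/35×(-5/144)² = 5/14
CG = −√(5/14) = -0.597614

−√(5/14) = -0.597614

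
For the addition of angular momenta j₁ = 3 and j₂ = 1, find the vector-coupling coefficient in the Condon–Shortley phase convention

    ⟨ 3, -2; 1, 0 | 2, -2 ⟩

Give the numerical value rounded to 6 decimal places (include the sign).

triangle: 2!·4!·0!/7! = 48/5040
(j±m)!: 1!·5!·1!·1!·0!·4! = 2880
prefactor² = (2J+1)·Δ·N² = 960/7
  k=1: −1/(1!·1!·4!·0!·0!·0!) = -1/24
Σ = -1/24  ⇒  CG² = 960/7·(-1/24)² = 5/21
CG = −√(5/21) = -0.487950

−√(5/21) = -0.487950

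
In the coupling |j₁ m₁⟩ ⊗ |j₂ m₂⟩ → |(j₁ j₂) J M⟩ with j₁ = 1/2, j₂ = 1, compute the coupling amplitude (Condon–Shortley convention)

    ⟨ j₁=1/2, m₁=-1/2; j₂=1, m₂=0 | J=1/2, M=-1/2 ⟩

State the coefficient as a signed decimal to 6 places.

j₁+j₂−J=1  J+j₁−j₂=0  J−j₁+j₂=1  j₁+j₂+J+1=3
(j₁±m₁, j₂±m₂, J±M) = (0,1,1,1,0,1)
P² = 1/3
sum k=1..1:
  [1] −1/1 = -1
S = -1
C² = P²·S² = 1/3 ; C = -0.577350

-0.577350  (= −√(1/3))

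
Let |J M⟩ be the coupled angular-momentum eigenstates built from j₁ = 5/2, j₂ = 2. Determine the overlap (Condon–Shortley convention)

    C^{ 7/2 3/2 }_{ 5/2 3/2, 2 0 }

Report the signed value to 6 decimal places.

triangle: 1!×4!×3!/9! = 144/362880
(j±m)!: 4!×1!×2!×2!×5!×2! = 23040
prefactor² = (2J+1)×Δ×N² = 512/7
  k=0: +1/(0!×1!×1!×2!×3!×1!) = 1/12
  k=1: −1/(1!×0!×0!×1!×4!×2!) = -1/48
Σ = 1/16  ⇒  CG² = 512/7×1/16² = 2/7
CG = +√(2/7) = +0.534522

+√(2/7) ≈ +0.534522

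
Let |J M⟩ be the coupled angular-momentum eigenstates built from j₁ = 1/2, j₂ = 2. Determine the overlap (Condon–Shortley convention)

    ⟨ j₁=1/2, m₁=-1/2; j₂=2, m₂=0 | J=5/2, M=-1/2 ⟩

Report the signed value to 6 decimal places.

+√(3/5) ≈ +0.774597

√[6·0!1!4!/6! · 0!1!2!2!2!3!] = √(48/5)
  +(−1)^0/∏(0,0,1,2,0,2)! = 1/4  (running 1/4)
⟨..|..⟩ = √(48/5)·(1/4) = +0.774597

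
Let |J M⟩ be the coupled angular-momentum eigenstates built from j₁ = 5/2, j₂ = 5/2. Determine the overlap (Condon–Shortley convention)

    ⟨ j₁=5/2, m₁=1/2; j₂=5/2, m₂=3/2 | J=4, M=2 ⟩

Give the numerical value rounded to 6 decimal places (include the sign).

−√(5/28) = -0.422577

triangle: 1!*4!*4!/10! = 576/3628800
(j±m)!: 3!*2!*4!*1!*6!*2! = 414720
prefactor² = (2J+1)*Δ*N² = 20736/35
  k=0: +1/(0!*1!*2!*4!*2!*0!) = 1/96
  k=1: −1/(1!*0!*1!*3!*3!*1!) = -1/36
Σ = -5/288  ⇒  CG² = 20736/35*(-5/288)² = 5/28
CG = −√(5/28) = -0.422577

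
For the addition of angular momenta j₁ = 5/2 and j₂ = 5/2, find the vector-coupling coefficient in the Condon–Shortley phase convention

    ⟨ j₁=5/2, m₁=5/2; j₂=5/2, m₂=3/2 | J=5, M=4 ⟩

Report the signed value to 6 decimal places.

triangle: 0!×5!×5!/11! = 14400/39916800
(j±m)!: 5!×0!×4!×1!×9!×1! = 1045094400
prefactor² = (2J+1)×Δ×N² = 4147200
  k=0: +1/(0!×0!×0!×4!×5!×1!) = 1/2880
Σ = 1/2880  ⇒  CG² = 4147200×1/2880² = 1/2
CG = +√(1/2) = +0.707107

+0.707107  (= +√(1/2))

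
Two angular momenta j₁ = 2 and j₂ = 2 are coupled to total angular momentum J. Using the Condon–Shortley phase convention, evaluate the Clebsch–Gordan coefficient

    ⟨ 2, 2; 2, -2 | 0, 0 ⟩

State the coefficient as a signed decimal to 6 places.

+√(1/5) = +0.447214

j₁+j₂−J=4  J+j₁−j₂=0  J−j₁+j₂=0  j₁+j₂+J+1=5
(j₁±m₁, j₂±m₂, J±M) = (4,0,0,4,0,0)
P² = 576/5
sum k=0..0:
  [0] +1/24 = 1/24
S = 1/24
C² = P²·S² = 1/5 ; C = +0.447214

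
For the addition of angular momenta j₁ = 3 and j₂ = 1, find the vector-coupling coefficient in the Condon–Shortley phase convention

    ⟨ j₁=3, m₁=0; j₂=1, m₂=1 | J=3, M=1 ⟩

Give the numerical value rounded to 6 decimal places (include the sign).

−√(1/2) ≈ -0.707107

triangle: 1!·5!·1!/8! = 120/40320
(j±m)!: 3!·3!·2!·0!·4!·2! = 3456
prefactor² = (2J+1)·Δ·N² = 72
  k=1: −1/(1!·0!·2!·1!·3!·0!) = -1/12
Σ = -1/12  ⇒  CG² = 72·(-1/12)² = 1/2
CG = −√(1/2) = -0.707107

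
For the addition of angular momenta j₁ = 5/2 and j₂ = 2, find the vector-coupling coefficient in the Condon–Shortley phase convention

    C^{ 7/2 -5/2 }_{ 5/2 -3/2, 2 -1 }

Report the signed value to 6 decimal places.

√[8·1!4!3!/9! · 1!4!1!3!1!6!] = √(2304/7)
  +(−1)^0/∏(0,1,4,1,0,2)! = 1/48  (running 1/48)
  +(−1)^1/∏(1,0,3,0,1,3)! = -1/36  (running -1/144)
⟨..|..⟩ = √(2304/7)·(-1/144) = -0.125988

-0.125988  (= −√(1/63))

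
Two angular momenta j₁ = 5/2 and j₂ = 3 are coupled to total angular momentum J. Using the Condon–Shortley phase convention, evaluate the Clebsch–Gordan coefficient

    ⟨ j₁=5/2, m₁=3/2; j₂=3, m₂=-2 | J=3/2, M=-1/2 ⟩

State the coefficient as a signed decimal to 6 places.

√[4·4!1!2!/8! · 4!1!1!5!1!2!] = √(192/7)
  +(−1)^0/∏(0,4,1,1,0,1)! = 1/24  (running 1/24)
  +(−1)^1/∏(1,3,0,0,1,2)! = -1/12  (running -1/24)
⟨..|..⟩ = √(192/7)·(-1/24) = -0.218218

−√(1/21) = -0.218218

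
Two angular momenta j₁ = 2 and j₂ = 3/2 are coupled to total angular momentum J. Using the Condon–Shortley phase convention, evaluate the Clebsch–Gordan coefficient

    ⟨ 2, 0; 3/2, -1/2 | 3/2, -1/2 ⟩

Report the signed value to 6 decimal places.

j₁+j₂−J=2  J+j₁−j₂=2  J−j₁+j₂=1  j₁+j₂+J+1=6
(j₁±m₁, j₂±m₂, J±M) = (2,2,1,2,1,2)
P² = 16/45
sum k=0..1:
  [0] +1/4 = 1/4
  [1] −1/1 = -1
S = -3/4
C² = P²·S² = 1/5 ; C = -0.447214

-0.447214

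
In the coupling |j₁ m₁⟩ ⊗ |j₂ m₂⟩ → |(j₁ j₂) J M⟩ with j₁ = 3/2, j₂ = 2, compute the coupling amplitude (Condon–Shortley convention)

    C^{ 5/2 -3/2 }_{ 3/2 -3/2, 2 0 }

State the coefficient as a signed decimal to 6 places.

j₁+j₂−J=1  J+j₁−j₂=2  J−j₁+j₂=3  j₁+j₂+J+1=7
(j₁±m₁, j₂±m₂, J±M) = (0,3,2,2,1,4)
P² = 288/35
sum k=1..1:
  [1] −1/4 = -1/4
S = -1/4
C² = P²·S² = 18/35 ; C = -0.717137

−√(18/35) = -0.717137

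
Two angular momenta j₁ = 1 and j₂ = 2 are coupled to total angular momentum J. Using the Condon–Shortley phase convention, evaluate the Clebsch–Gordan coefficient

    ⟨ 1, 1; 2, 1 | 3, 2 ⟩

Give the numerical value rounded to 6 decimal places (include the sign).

+√(2/3) ≈ +0.816497

triangle: 0!×2!×4!/7! = 48/5040
(j±m)!: 2!×0!×3!×1!×5!×1! = 1440
prefactor² = (2J+1)×Δ×N² = 96
  k=0: +1/(0!×0!×0!×3!×2!×1!) = 1/12
Σ = 1/12  ⇒  CG² = 96×1/12² = 2/3
CG = +√(2/3) = +0.816497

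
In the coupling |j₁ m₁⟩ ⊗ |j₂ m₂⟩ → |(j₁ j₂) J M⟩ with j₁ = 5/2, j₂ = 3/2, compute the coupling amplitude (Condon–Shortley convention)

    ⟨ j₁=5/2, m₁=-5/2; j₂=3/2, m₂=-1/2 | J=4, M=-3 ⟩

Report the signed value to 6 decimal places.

+0.612372

triangle: 0!×5!×3!/9! = 720/362880
(j±m)!: 0!×5!×1!×2!×1!×7! = 1209600
prefactor² = (2J+1)×Δ×N² = 21600
  k=0: +1/(0!×0!×5!×1!×0!×2!) = 1/240
Σ = 1/240  ⇒  CG² = 21600×1/240² = 3/8
CG = +√(3/8) = +0.612372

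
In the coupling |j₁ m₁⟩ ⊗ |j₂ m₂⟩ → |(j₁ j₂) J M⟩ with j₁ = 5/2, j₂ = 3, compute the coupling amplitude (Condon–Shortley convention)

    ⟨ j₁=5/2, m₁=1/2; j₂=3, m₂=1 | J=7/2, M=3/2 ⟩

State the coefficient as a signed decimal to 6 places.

−√(5/21) = -0.487950

j₁+j₂−J=2  J+j₁−j₂=3  J−j₁+j₂=4  j₁+j₂+J+1=10
(j₁±m₁, j₂±m₂, J±M) = (3,2,4,2,5,2)
P² = 3072/35
sum k=0..2:
  [0] +1/96 = 1/96
  [1] −1/12 = -1/12
  [2] +1/48 = 1/48
S = -5/96
C² = P²·S² = 5/21 ; C = -0.487950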